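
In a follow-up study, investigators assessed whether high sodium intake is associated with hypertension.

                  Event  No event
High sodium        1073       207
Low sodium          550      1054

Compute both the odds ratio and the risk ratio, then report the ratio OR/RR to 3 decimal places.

4.063

Cells: a = 1073, b = 207, c = 550, d = 1054.
OR = (1073·1054)/(207·550) = 1130942/113850 = 9.93361
Risk in exposed = 1073/1280 = 0.83828; risk in unexposed = 550/1604 = 0.34289; RR = 2.44473
OR/RR = 9.93361 / 2.44473 = 4.06327
The outcome is not rare, so the OR lies further from 1 than the RR.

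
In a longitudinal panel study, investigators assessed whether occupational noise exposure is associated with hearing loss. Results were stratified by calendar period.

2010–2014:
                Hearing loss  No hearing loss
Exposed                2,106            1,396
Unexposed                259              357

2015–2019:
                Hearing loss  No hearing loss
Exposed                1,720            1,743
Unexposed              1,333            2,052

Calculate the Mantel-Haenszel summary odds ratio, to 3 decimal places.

OR_MH = Σ(aᵢdᵢ/nᵢ) / Σ(bᵢcᵢ/nᵢ), where nᵢ is the stratum total.
Stratum 1 (2010–2014): n = 4118; a·d/n = 2106·357/4118 = 182.5746; b·c/n = 1396·259/4118 = 87.8009
Stratum 2 (2015–2019): n = 6848; a·d/n = 1720·2052/6848 = 515.3972; b·c/n = 1743·1333/6848 = 339.2843
OR_MH = (182.5746 + 515.3972) / (87.8009 + 339.2843) = 697.9717 / 427.0852 = 1.63427

1.634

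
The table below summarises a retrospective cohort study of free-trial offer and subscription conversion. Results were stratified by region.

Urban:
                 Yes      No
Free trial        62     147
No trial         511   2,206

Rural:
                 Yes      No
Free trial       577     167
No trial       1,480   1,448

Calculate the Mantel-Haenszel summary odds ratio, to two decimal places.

2.95

OR_MH = Σ(aᵢdᵢ/nᵢ) / Σ(bᵢcᵢ/nᵢ), where nᵢ is the stratum total.
Stratum 1 (Urban): n = 2926; a·d/n = 62·2206/2926 = 46.7437; b·c/n = 147·511/2926 = 25.6722
Stratum 2 (Rural): n = 3672; a·d/n = 577·1448/3672 = 227.5316; b·c/n = 167·1480/3672 = 67.3094
OR_MH = (46.7437 + 227.5316) / (25.6722 + 67.3094) = 274.2753 / 92.9816 = 2.94978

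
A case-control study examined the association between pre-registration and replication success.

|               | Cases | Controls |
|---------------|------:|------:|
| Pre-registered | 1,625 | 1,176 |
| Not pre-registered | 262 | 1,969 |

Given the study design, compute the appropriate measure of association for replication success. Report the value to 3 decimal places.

10.385

Cells: a = 1625, b = 1176, c = 262, d = 1969.
This is a case-control study: participants were sampled on outcome status, so risks in the source population cannot be estimated directly — relative risk is not valid here. The odds ratio is the appropriate measure.
OR = (a·d)/(b·c) = (1625 × 1969) / (1176 × 262) = 3199625 / 308112 = 10.38462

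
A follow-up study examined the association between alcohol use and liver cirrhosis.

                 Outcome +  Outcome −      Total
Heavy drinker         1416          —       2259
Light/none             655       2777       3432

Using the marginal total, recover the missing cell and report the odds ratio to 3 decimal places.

7.121

The missing cell is in the exposed row: 2259 − 1416 = 843.
So a = 1416, b = 843, c = 655, d = 2777.
OR = (a·d)/(b·c) = (1416 × 2777) / (843 × 655) = 3932232 / 552165 = 7.12148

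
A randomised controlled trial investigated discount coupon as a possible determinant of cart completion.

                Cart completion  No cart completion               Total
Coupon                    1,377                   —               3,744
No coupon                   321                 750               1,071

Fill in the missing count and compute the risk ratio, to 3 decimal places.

The missing cell is in the exposed row: 3744 − 1377 = 2367.
So a = 1377, b = 2367, c = 321, d = 750.
RR = [a/(a+b)] / [c/(c+d)] = (1377/3744) / (321/1071) = 0.36779/0.29972 = 1.22711

1.227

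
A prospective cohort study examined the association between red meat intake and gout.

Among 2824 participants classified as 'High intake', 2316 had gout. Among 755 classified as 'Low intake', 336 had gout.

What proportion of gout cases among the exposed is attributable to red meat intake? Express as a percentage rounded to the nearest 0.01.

45.74

From the description: a = 2316, b = 508, c = 336, d = 419.
Risk in exposed = 2316/2824 = 0.82011; risk in unexposed = 336/755 = 0.44503.
RR = 0.82011/0.44503 = 1.84281
AR% = (RR − 1)/RR × 100 = (1.84281 − 1)/1.84281 × 100 = 45.7352%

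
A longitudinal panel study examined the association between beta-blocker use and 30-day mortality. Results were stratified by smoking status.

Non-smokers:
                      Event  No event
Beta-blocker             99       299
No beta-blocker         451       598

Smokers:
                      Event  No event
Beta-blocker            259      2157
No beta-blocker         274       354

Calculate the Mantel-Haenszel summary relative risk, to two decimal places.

0.37

RR_MH = Σ(aᵢ·n₀ᵢ/nᵢ) / Σ(cᵢ·n₁ᵢ/nᵢ), with n₁ᵢ = aᵢ+bᵢ (exposed), n₀ᵢ = cᵢ+dᵢ (unexposed), nᵢ = n₁ᵢ+n₀ᵢ.
Stratum 1 (Non-smokers): n₁ = 398, n₀ = 1049, n = 1447; a·n₀/n = 99·1049/1447 = 71.7699; c·n₁/n = 451·398/1447 = 124.0484
Stratum 2 (Smokers): n₁ = 2416, n₀ = 628, n = 3044; a·n₀/n = 259·628/3044 = 53.4336; c·n₁/n = 274·2416/3044 = 217.4717
RR_MH = (71.7699 + 53.4336) / (124.0484 + 217.4717) = 125.2035 / 341.5201 = 0.36661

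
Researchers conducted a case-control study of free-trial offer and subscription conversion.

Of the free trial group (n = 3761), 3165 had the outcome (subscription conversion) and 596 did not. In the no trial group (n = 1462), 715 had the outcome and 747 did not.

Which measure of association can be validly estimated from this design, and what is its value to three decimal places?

From the description: a = 3165, b = 596, c = 715, d = 747.
This is a case-control study: participants were sampled on outcome status, so risks in the source population cannot be estimated directly — relative risk is not valid here. The odds ratio is the appropriate measure.
OR = (a·d)/(b·c) = (3165 × 747) / (596 × 715) = 2364255 / 426140 = 5.54807

5.548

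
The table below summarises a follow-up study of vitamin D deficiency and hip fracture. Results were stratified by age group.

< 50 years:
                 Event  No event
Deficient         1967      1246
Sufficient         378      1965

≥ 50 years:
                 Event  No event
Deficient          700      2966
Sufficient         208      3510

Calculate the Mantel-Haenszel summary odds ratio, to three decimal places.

OR_MH = Σ(aᵢdᵢ/nᵢ) / Σ(bᵢcᵢ/nᵢ), where nᵢ is the stratum total.
Stratum 1 (< 50 years): n = 5556; a·d/n = 1967·1965/5556 = 695.6722; b·c/n = 1246·378/5556 = 84.7711
Stratum 2 (≥ 50 years): n = 7384; a·d/n = 700·3510/7384 = 332.7465; b·c/n = 2966·208/7384 = 83.5493
OR_MH = (695.6722 + 332.7465) / (84.7711 + 83.5493) = 1028.4187 / 168.3204 = 6.10989

6.110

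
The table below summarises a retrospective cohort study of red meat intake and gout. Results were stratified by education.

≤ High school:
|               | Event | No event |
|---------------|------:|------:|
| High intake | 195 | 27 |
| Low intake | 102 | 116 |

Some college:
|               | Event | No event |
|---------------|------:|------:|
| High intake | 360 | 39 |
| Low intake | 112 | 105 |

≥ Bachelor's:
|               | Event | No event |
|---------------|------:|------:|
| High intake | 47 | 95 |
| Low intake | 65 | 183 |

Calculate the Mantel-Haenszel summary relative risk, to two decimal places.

1.72

RR_MH = Σ(aᵢ·n₀ᵢ/nᵢ) / Σ(cᵢ·n₁ᵢ/nᵢ), with n₁ᵢ = aᵢ+bᵢ (exposed), n₀ᵢ = cᵢ+dᵢ (unexposed), nᵢ = n₁ᵢ+n₀ᵢ.
Stratum 1 (≤ High school): n₁ = 222, n₀ = 218, n = 440; a·n₀/n = 195·218/440 = 96.6136; c·n₁/n = 102·222/440 = 51.4636
Stratum 2 (Some college): n₁ = 399, n₀ = 217, n = 616; a·n₀/n = 360·217/616 = 126.8182; c·n₁/n = 112·399/616 = 72.5455
Stratum 3 (≥ Bachelor's): n₁ = 142, n₀ = 248, n = 390; a·n₀/n = 47·248/390 = 29.8872; c·n₁/n = 65·142/390 = 23.6667
RR_MH = (96.6136 + 126.8182 + 29.8872) / (51.4636 + 72.5455 + 23.6667) = 253.3190 / 147.6758 = 1.71537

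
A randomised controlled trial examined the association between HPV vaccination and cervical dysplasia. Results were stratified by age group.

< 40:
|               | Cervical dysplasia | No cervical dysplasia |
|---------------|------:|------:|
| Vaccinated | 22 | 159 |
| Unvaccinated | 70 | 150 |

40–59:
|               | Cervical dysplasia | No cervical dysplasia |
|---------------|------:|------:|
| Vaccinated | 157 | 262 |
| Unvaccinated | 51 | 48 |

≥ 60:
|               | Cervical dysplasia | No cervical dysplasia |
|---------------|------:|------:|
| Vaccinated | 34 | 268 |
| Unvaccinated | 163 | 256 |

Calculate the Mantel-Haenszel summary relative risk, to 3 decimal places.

0.438

RR_MH = Σ(aᵢ·n₀ᵢ/nᵢ) / Σ(cᵢ·n₁ᵢ/nᵢ), with n₁ᵢ = aᵢ+bᵢ (exposed), n₀ᵢ = cᵢ+dᵢ (unexposed), nᵢ = n₁ᵢ+n₀ᵢ.
Stratum 1 (< 40): n₁ = 181, n₀ = 220, n = 401; a·n₀/n = 22·220/401 = 12.0698; c·n₁/n = 70·181/401 = 31.5960
Stratum 2 (40–59): n₁ = 419, n₀ = 99, n = 518; a·n₀/n = 157·99/518 = 30.0058; c·n₁/n = 51·419/518 = 41.2529
Stratum 3 (≥ 60): n₁ = 302, n₀ = 419, n = 721; a·n₀/n = 34·419/721 = 19.7587; c·n₁/n = 163·302/721 = 68.2746
RR_MH = (12.0698 + 30.0058 + 19.7587) / (31.5960 + 41.2529 + 68.2746) = 61.8343 / 141.1235 = 0.43816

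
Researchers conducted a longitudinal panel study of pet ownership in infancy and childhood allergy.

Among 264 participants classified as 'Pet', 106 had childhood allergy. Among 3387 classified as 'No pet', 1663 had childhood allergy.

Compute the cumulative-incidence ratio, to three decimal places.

From the description: a = 106, b = 158, c = 1663, d = 1724.
Risk in exposed = 106/264 = 0.40152; risk in unexposed = 1663/3387 = 0.49099.
RR = 0.40152 / 0.49099 = 0.81776
The risk is 18% lower among the exposed than among the unexposed.

0.818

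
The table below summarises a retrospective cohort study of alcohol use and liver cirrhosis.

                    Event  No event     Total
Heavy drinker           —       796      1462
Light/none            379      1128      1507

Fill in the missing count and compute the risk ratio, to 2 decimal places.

The missing cell is in the exposed row: 1462 − 796 = 666.
So a = 666, b = 796, c = 379, d = 1128.
RR = [a/(a+b)] / [c/(c+d)] = (666/1462) / (379/1507) = 0.45554/0.25149 = 1.81134

1.81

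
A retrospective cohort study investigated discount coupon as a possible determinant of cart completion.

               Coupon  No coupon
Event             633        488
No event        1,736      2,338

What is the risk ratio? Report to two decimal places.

Reading the table with exposure as columns: a = 633 (Coupon, case), b = 1736 (Coupon, non-case), c = 488 (No coupon, case), d = 2338.
Risk in exposed = 633/2369 = 0.26720; risk in unexposed = 488/2826 = 0.17268.
RR = 0.26720 / 0.17268 = 1.54736
The risk among the exposed is 1.55 times that among the unexposed.

1.55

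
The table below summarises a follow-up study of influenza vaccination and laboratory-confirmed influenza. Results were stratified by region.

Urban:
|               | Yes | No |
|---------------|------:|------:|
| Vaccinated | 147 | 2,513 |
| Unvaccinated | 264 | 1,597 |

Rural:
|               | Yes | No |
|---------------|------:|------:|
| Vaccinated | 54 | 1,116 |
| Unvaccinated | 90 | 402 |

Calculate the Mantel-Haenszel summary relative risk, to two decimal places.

RR_MH = Σ(aᵢ·n₀ᵢ/nᵢ) / Σ(cᵢ·n₁ᵢ/nᵢ), with n₁ᵢ = aᵢ+bᵢ (exposed), n₀ᵢ = cᵢ+dᵢ (unexposed), nᵢ = n₁ᵢ+n₀ᵢ.
Stratum 1 (Urban): n₁ = 2660, n₀ = 1861, n = 4521; a·n₀/n = 147·1861/4521 = 60.5103; c·n₁/n = 264·2660/4521 = 155.3285
Stratum 2 (Rural): n₁ = 1170, n₀ = 492, n = 1662; a·n₀/n = 54·492/1662 = 15.9856; c·n₁/n = 90·1170/1662 = 63.3574
RR_MH = (60.5103 + 15.9856) / (155.3285 + 63.3574) = 76.4958 / 218.6859 = 0.34980

0.35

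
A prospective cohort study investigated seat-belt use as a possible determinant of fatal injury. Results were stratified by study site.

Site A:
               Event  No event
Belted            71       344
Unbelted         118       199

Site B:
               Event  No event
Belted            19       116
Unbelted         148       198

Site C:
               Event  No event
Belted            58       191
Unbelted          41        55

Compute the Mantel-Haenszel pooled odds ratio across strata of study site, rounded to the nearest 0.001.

0.319

OR_MH = Σ(aᵢdᵢ/nᵢ) / Σ(bᵢcᵢ/nᵢ), where nᵢ is the stratum total.
Stratum 1 (Site A): n = 732; a·d/n = 71·199/732 = 19.3019; b·c/n = 344·118/732 = 55.4536
Stratum 2 (Site B): n = 481; a·d/n = 19·198/481 = 7.8212; b·c/n = 116·148/481 = 35.6923
Stratum 3 (Site C): n = 345; a·d/n = 58·55/345 = 9.2464; b·c/n = 191·41/345 = 22.6986
OR_MH = (19.3019 + 7.8212 + 9.2464) / (55.4536 + 35.6923 + 22.6986) = 36.3695 / 113.8444 = 0.31947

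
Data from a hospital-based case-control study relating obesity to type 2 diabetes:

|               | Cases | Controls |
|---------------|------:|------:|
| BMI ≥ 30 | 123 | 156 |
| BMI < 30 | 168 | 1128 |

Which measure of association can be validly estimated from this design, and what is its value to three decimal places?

5.294

Cells: a = 123, b = 156, c = 168, d = 1128.
This is a hospital-based case-control study: participants were sampled on outcome status, so risks in the source population cannot be estimated directly — relative risk is not valid here. The odds ratio is the appropriate measure.
OR = (a·d)/(b·c) = (123 × 1128) / (156 × 168) = 138744 / 26208 = 5.29396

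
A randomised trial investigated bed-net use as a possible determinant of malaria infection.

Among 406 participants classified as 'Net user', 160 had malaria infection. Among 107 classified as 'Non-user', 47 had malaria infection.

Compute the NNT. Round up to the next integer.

Risk in treated group = 160/406 = 0.39409; risk in control = 47/107 = 0.43925.
Absolute risk reduction = 0.43925 − 0.39409 = 0.04516
NNT = 1 / ARR = 1 / 0.04516 = 22.142 → round up → 23

23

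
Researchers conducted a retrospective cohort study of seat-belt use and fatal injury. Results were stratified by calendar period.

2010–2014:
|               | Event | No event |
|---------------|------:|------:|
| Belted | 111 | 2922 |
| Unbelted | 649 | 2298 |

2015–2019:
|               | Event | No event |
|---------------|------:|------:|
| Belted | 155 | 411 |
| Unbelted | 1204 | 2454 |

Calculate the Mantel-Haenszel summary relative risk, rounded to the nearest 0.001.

0.385

RR_MH = Σ(aᵢ·n₀ᵢ/nᵢ) / Σ(cᵢ·n₁ᵢ/nᵢ), with n₁ᵢ = aᵢ+bᵢ (exposed), n₀ᵢ = cᵢ+dᵢ (unexposed), nᵢ = n₁ᵢ+n₀ᵢ.
Stratum 1 (2010–2014): n₁ = 3033, n₀ = 2947, n = 5980; a·n₀/n = 111·2947/5980 = 54.7018; c·n₁/n = 649·3033/5980 = 329.1667
Stratum 2 (2015–2019): n₁ = 566, n₀ = 3658, n = 4224; a·n₀/n = 155·3658/4224 = 134.2306; c·n₁/n = 1204·566/4224 = 161.3314
RR_MH = (54.7018 + 134.2306) / (329.1667 + 161.3314) = 188.9324 / 490.4982 = 0.38518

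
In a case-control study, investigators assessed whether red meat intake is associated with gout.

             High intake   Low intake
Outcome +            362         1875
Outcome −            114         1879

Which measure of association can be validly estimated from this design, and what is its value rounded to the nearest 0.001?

3.182

Reading the table with exposure as columns: a = 362 (High intake, case), b = 114 (High intake, non-case), c = 1875 (Low intake, case), d = 1879.
This is a case-control study: participants were sampled on outcome status, so risks in the source population cannot be estimated directly — relative risk is not valid here. The odds ratio is the appropriate measure.
OR = (a·d)/(b·c) = (362 × 1879) / (114 × 1875) = 680198 / 213750 = 3.18221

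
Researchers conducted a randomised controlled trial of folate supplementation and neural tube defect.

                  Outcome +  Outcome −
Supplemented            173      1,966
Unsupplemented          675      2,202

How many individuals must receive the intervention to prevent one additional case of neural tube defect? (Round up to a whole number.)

Risk in treated group = 173/2139 = 0.08088; risk in control = 675/2877 = 0.23462.
Absolute risk reduction = 0.23462 − 0.08088 = 0.15374
NNT = 1 / ARR = 1 / 0.15374 = 6.504 → round up → 7

7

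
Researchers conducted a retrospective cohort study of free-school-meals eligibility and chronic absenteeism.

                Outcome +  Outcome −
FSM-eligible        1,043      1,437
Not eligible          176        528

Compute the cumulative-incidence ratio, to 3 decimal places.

1.682

Cells: a = 1043, b = 1437, c = 176, d = 528.
Risk in exposed = 1043/2480 = 0.42056; risk in unexposed = 176/704 = 0.25000.
RR = 0.42056 / 0.25000 = 1.68226
The risk among the exposed is 1.68 times that among the unexposed.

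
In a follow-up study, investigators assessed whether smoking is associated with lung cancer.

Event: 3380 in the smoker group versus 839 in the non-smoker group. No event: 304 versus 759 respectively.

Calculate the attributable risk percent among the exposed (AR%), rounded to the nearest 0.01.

42.77

From the description: a = 3380, b = 304, c = 839, d = 759.
Risk in exposed = 3380/3684 = 0.91748; risk in unexposed = 839/1598 = 0.52503.
RR = 0.91748/0.52503 = 1.74748
AR% = (RR − 1)/RR × 100 = (1.74748 − 1)/1.74748 × 100 = 42.7747%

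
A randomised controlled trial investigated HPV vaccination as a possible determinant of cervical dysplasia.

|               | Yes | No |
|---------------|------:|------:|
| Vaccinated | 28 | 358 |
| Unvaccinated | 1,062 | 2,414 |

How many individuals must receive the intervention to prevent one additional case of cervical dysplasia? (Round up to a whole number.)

Risk in treated group = 28/386 = 0.07254; risk in control = 1062/3476 = 0.30552.
Absolute risk reduction = 0.30552 − 0.07254 = 0.23298
NNT = 1 / ARR = 1 / 0.23298 = 4.292 → round up → 5

5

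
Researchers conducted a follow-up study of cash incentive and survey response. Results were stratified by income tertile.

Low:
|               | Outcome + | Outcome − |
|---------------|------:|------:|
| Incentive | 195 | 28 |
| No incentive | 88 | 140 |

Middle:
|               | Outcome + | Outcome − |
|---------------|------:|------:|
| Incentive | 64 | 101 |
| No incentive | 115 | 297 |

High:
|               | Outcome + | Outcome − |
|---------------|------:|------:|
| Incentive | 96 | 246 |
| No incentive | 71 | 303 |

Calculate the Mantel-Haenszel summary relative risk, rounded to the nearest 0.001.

RR_MH = Σ(aᵢ·n₀ᵢ/nᵢ) / Σ(cᵢ·n₁ᵢ/nᵢ), with n₁ᵢ = aᵢ+bᵢ (exposed), n₀ᵢ = cᵢ+dᵢ (unexposed), nᵢ = n₁ᵢ+n₀ᵢ.
Stratum 1 (Low): n₁ = 223, n₀ = 228, n = 451; a·n₀/n = 195·228/451 = 98.5809; c·n₁/n = 88·223/451 = 43.5122
Stratum 2 (Middle): n₁ = 165, n₀ = 412, n = 577; a·n₀/n = 64·412/577 = 45.6984; c·n₁/n = 115·165/577 = 32.8856
Stratum 3 (High): n₁ = 342, n₀ = 374, n = 716; a·n₀/n = 96·374/716 = 50.1453; c·n₁/n = 71·342/716 = 33.9134
RR_MH = (98.5809 + 45.6984 + 50.1453) / (43.5122 + 32.8856 + 33.9134) = 194.4246 / 110.3112 = 1.76251

1.763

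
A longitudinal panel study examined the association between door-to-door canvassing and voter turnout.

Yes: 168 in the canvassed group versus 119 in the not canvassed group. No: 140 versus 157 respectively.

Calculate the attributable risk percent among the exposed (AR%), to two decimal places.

From the description: a = 168, b = 140, c = 119, d = 157.
Risk in exposed = 168/308 = 0.54545; risk in unexposed = 119/276 = 0.43116.
RR = 0.54545/0.43116 = 1.26509
AR% = (RR − 1)/RR × 100 = (1.26509 − 1)/1.26509 × 100 = 20.9541%

20.95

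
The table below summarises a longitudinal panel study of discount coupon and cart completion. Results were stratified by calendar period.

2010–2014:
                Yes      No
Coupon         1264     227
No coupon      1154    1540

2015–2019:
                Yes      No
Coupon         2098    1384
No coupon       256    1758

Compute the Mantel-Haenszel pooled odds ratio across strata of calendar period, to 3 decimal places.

OR_MH = Σ(aᵢdᵢ/nᵢ) / Σ(bᵢcᵢ/nᵢ), where nᵢ is the stratum total.
Stratum 1 (2010–2014): n = 4185; a·d/n = 1264·1540/4185 = 465.1278; b·c/n = 227·1154/4185 = 62.5945
Stratum 2 (2015–2019): n = 5496; a·d/n = 2098·1758/5496 = 671.0852; b·c/n = 1384·256/5496 = 64.4658
OR_MH = (465.1278 + 671.0852) / (62.5945 + 64.4658) = 1136.2130 / 127.0603 = 8.94231

8.942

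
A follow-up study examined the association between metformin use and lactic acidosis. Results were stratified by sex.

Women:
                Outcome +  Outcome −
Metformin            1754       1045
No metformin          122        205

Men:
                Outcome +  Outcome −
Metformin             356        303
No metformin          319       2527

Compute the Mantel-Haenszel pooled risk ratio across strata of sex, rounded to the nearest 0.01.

RR_MH = Σ(aᵢ·n₀ᵢ/nᵢ) / Σ(cᵢ·n₁ᵢ/nᵢ), with n₁ᵢ = aᵢ+bᵢ (exposed), n₀ᵢ = cᵢ+dᵢ (unexposed), nᵢ = n₁ᵢ+n₀ᵢ.
Stratum 1 (Women): n₁ = 2799, n₀ = 327, n = 3126; a·n₀/n = 1754·327/3126 = 183.4798; c·n₁/n = 122·2799/3126 = 109.2380
Stratum 2 (Men): n₁ = 659, n₀ = 2846, n = 3505; a·n₀/n = 356·2846/3505 = 289.0659; c·n₁/n = 319·659/3505 = 59.9775
RR_MH = (183.4798 + 289.0659) / (109.2380 + 59.9775) = 472.5458 / 169.2155 = 2.79257

2.79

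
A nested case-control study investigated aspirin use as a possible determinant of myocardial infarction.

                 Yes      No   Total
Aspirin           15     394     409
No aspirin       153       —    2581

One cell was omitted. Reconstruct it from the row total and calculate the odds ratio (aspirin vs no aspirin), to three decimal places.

0.604

The missing cell is in the unexposed row: 2581 − 153 = 2428.
So a = 15, b = 394, c = 153, d = 2428.
OR = (a·d)/(b·c) = (15 × 2428) / (394 × 153) = 36420 / 60282 = 0.60416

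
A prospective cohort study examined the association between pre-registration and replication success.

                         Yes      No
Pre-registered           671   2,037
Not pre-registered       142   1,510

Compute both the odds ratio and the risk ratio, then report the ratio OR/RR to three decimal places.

Cells: a = 671, b = 2037, c = 142, d = 1510.
OR = (671·1510)/(2037·142) = 1013210/289254 = 3.50284
Risk in exposed = 671/2708 = 0.24778; risk in unexposed = 142/1652 = 0.08596; RR = 2.88267
OR/RR = 3.50284 / 2.88267 = 1.21514
The outcome is not rare, so the OR lies further from 1 than the RR.

1.215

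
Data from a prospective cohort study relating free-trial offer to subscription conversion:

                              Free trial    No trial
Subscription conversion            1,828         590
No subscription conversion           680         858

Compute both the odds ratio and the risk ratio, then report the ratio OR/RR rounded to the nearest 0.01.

2.19

Reading the table with exposure as columns: a = 1828 (Free trial, case), b = 680 (Free trial, non-case), c = 590 (No trial, case), d = 858.
OR = (1828·858)/(680·590) = 1568424/401200 = 3.90933
Risk in exposed = 1828/2508 = 0.72887; risk in unexposed = 590/1448 = 0.40746; RR = 1.78881
OR/RR = 3.90933 / 1.78881 = 2.18543
The outcome is not rare, so the OR lies further from 1 than the RR.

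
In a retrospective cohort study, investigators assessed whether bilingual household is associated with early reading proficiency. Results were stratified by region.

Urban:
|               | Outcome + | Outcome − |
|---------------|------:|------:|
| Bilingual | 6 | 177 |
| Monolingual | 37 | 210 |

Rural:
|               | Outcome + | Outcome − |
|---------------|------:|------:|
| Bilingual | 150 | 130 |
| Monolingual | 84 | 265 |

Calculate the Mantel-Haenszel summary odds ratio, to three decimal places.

OR_MH = Σ(aᵢdᵢ/nᵢ) / Σ(bᵢcᵢ/nᵢ), where nᵢ is the stratum total.
Stratum 1 (Urban): n = 430; a·d/n = 6·210/430 = 2.9302; b·c/n = 177·37/430 = 15.2302
Stratum 2 (Rural): n = 629; a·d/n = 150·265/629 = 63.1955; b·c/n = 130·84/629 = 17.3609
OR_MH = (2.9302 + 63.1955) / (15.2302 + 17.3609) = 66.1258 / 32.5911 = 2.02895

2.029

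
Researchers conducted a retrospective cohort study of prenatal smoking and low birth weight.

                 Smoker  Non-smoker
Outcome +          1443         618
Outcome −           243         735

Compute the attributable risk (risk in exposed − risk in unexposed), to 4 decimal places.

0.3991

Reading the table with exposure as columns: a = 1443 (Smoker, case), b = 243 (Smoker, non-case), c = 618 (Non-smoker, case), d = 735.
Risk in exposed = 1443/1686 = 0.855872; risk in unexposed = 618/1353 = 0.456763.
Risk difference = 0.855872 − 0.456763 = 0.399109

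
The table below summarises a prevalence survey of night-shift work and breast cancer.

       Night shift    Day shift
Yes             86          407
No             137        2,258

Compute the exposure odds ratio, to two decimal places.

Reading the table with exposure as columns: a = 86 (Night shift, case), b = 137 (Night shift, non-case), c = 407 (Day shift, case), d = 2258.
OR = (a·d)/(b·c) = (86 × 2258) / (137 × 407) = 194188 / 55759 = 3.48263
The odds of breast cancer are about 3.48 times as high in the night shift group.

3.48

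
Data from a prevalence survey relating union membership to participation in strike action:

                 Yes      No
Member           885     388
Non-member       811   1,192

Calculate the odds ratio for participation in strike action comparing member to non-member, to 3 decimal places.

3.352

Cells: a = 885, b = 388, c = 811, d = 1192.
OR = (a·d)/(b·c) = (885 × 1192) / (388 × 811) = 1054920 / 314668 = 3.35249
The odds of participation in strike action are about 3.35 times as high in the member group.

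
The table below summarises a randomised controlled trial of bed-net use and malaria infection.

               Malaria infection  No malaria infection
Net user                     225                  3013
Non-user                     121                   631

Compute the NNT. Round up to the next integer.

11

Risk in treated group = 225/3238 = 0.06949; risk in control = 121/752 = 0.16090.
Absolute risk reduction = 0.16090 − 0.06949 = 0.09142
NNT = 1 / ARR = 1 / 0.09142 = 10.939 → round up → 11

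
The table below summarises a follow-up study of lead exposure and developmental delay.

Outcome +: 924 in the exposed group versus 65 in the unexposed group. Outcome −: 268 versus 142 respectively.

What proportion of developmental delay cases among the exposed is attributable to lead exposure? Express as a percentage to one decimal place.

From the description: a = 924, b = 268, c = 65, d = 142.
Risk in exposed = 924/1192 = 0.77517; risk in unexposed = 65/207 = 0.31401.
RR = 0.77517/0.31401 = 2.46861
AR% = (RR − 1)/RR × 100 = (2.46861 − 1)/2.46861 × 100 = 59.4914%

59.5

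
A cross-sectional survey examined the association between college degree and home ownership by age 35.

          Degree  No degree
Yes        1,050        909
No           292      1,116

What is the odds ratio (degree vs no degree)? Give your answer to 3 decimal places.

Reading the table with exposure as columns: a = 1050 (Degree, case), b = 292 (Degree, non-case), c = 909 (No degree, case), d = 1116.
OR = (a·d)/(b·c) = (1050 × 1116) / (292 × 909) = 1171800 / 265428 = 4.41476
The odds of home ownership by age 35 are about 4.41 times as high in the degree group.

4.415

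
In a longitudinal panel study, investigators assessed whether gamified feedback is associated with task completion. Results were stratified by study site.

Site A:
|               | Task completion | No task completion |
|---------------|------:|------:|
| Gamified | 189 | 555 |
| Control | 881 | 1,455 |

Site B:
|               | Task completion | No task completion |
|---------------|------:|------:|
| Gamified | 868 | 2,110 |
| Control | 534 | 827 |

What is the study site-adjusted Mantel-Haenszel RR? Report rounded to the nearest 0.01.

RR_MH = Σ(aᵢ·n₀ᵢ/nᵢ) / Σ(cᵢ·n₁ᵢ/nᵢ), with n₁ᵢ = aᵢ+bᵢ (exposed), n₀ᵢ = cᵢ+dᵢ (unexposed), nᵢ = n₁ᵢ+n₀ᵢ.
Stratum 1 (Site A): n₁ = 744, n₀ = 2336, n = 3080; a·n₀/n = 189·2336/3080 = 143.3455; c·n₁/n = 881·744/3080 = 212.8130
Stratum 2 (Site B): n₁ = 2978, n₀ = 1361, n = 4339; a·n₀/n = 868·1361/4339 = 272.2627; c·n₁/n = 534·2978/4339 = 366.5020
RR_MH = (143.3455 + 272.2627) / (212.8130 + 366.5020) = 415.6082 / 579.3149 = 0.71741

0.72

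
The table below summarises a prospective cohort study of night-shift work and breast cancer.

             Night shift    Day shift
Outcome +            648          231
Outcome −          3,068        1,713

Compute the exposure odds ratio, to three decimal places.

Reading the table with exposure as columns: a = 648 (Night shift, case), b = 3068 (Night shift, non-case), c = 231 (Day shift, case), d = 1713.
OR = (a·d)/(b·c) = (648 × 1713) / (3068 × 231) = 1110024 / 708708 = 1.56626
The odds of breast cancer are about 1.57 times as high in the night shift group.

1.566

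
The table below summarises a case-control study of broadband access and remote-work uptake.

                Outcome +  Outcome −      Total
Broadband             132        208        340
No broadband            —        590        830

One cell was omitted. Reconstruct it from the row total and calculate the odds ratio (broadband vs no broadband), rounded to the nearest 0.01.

The missing cell is in the unexposed row: 830 − 590 = 240.
So a = 132, b = 208, c = 240, d = 590.
OR = (a·d)/(b·c) = (132 × 590) / (208 × 240) = 77880 / 49920 = 1.56010

1.56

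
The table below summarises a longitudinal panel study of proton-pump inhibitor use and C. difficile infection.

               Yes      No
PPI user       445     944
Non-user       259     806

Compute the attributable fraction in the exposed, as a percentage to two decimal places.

Cells: a = 445, b = 944, c = 259, d = 806.
Risk in exposed = 445/1389 = 0.32037; risk in unexposed = 259/1065 = 0.24319.
RR = 0.32037/0.24319 = 1.31737
AR% = (RR − 1)/RR × 100 = (1.31737 − 1)/1.31737 × 100 = 24.0912%

24.09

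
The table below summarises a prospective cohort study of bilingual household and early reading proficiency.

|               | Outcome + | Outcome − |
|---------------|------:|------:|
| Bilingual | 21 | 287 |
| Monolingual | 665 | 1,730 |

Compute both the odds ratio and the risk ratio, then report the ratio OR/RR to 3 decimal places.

0.775

Cells: a = 21, b = 287, c = 665, d = 1730.
OR = (21·1730)/(287·665) = 36330/190855 = 0.19035
Risk in exposed = 21/308 = 0.06818; risk in unexposed = 665/2395 = 0.27766; RR = 0.24556
OR/RR = 0.19035 / 0.24556 = 0.77519
The outcome is not rare, so the OR lies further from 1 than the RR.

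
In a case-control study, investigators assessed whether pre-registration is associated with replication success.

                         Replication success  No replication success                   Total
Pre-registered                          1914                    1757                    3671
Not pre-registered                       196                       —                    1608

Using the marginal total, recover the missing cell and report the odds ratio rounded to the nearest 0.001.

7.848

The missing cell is in the unexposed row: 1608 − 196 = 1412.
So a = 1914, b = 1757, c = 196, d = 1412.
OR = (a·d)/(b·c) = (1914 × 1412) / (1757 × 196) = 2702568 / 344372 = 7.84782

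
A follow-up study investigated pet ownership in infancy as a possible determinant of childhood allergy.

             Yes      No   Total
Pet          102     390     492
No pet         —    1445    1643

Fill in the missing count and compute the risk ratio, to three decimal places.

1.720

The missing cell is in the unexposed row: 1643 − 1445 = 198.
So a = 102, b = 390, c = 198, d = 1445.
RR = [a/(a+b)] / [c/(c+d)] = (102/492) / (198/1643) = 0.20732/0.12051 = 1.72031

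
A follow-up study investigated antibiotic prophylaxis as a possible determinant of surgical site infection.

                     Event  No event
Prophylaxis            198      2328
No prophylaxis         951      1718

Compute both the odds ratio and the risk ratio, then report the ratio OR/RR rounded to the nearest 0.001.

0.698

Cells: a = 198, b = 2328, c = 951, d = 1718.
OR = (198·1718)/(2328·951) = 340164/2213928 = 0.15365
Risk in exposed = 198/2526 = 0.07838; risk in unexposed = 951/2669 = 0.35631; RR = 0.21999
OR/RR = 0.15365 / 0.21999 = 0.69843
The outcome is not rare, so the OR lies further from 1 than the RR.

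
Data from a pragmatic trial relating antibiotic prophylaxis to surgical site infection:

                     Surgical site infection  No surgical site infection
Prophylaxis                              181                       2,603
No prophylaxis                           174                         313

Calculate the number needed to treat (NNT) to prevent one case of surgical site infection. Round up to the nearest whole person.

Risk in treated group = 181/2784 = 0.06501; risk in control = 174/487 = 0.35729.
Absolute risk reduction = 0.35729 − 0.06501 = 0.29228
NNT = 1 / ARR = 1 / 0.29228 = 3.421 → round up → 4

4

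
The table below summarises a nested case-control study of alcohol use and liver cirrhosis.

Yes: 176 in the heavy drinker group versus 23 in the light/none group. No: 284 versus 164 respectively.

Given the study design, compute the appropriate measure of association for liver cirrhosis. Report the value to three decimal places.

4.419

From the description: a = 176, b = 284, c = 23, d = 164.
This is a nested case-control study: participants were sampled on outcome status, so risks in the source population cannot be estimated directly — relative risk is not valid here. The odds ratio is the appropriate measure.
OR = (a·d)/(b·c) = (176 × 164) / (284 × 23) = 28864 / 6532 = 4.41886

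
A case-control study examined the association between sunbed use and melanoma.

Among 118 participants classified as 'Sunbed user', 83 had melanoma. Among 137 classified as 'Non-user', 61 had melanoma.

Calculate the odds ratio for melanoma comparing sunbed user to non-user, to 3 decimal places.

2.955

From the description: a = 83, b = 35, c = 61, d = 76.
OR = (a·d)/(b·c) = (83 × 76) / (35 × 61) = 6308 / 2135 = 2.95457
The odds of melanoma are about 2.95 times as high in the sunbed user group.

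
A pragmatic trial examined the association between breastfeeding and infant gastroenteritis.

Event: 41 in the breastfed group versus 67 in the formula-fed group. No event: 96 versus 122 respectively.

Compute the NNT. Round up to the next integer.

Risk in treated group = 41/137 = 0.29927; risk in control = 67/189 = 0.35450.
Absolute risk reduction = 0.35450 − 0.29927 = 0.05523
NNT = 1 / ARR = 1 / 0.05523 = 18.107 → round up → 19

19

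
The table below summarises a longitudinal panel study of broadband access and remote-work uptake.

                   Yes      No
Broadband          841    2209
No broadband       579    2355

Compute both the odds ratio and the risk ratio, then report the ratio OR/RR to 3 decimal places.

Cells: a = 841, b = 2209, c = 579, d = 2355.
OR = (841·2355)/(2209·579) = 1980555/1279011 = 1.54851
Risk in exposed = 841/3050 = 0.27574; risk in unexposed = 579/2934 = 0.19734; RR = 1.39726
OR/RR = 1.54851 / 1.39726 = 1.10824
The outcome is not rare, so the OR lies further from 1 than the RR.

1.108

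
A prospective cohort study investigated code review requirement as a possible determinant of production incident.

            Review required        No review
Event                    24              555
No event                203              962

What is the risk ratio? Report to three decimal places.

Reading the table with exposure as columns: a = 24 (Review required, case), b = 203 (Review required, non-case), c = 555 (No review, case), d = 962.
Risk in exposed = 24/227 = 0.10573; risk in unexposed = 555/1517 = 0.36585.
RR = 0.10573 / 0.36585 = 0.28899
The risk is 71% lower among the exposed than among the unexposed.

0.289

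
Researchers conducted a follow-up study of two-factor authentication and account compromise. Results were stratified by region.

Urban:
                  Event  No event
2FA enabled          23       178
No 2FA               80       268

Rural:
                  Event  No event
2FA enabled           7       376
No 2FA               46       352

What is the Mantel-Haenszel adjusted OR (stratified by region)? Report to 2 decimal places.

OR_MH = Σ(aᵢdᵢ/nᵢ) / Σ(bᵢcᵢ/nᵢ), where nᵢ is the stratum total.
Stratum 1 (Urban): n = 549; a·d/n = 23·268/549 = 11.2277; b·c/n = 178·80/549 = 25.9381
Stratum 2 (Rural): n = 781; a·d/n = 7·352/781 = 3.1549; b·c/n = 376·46/781 = 22.1460
OR_MH = (11.2277 + 3.1549) / (25.9381 + 22.1460) = 14.3826 / 48.0840 = 0.29911

0.30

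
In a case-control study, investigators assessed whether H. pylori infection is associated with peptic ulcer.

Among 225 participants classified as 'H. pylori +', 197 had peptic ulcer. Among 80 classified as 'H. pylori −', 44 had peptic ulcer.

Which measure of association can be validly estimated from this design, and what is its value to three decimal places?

5.756

From the description: a = 197, b = 28, c = 44, d = 36.
This is a case-control study: participants were sampled on outcome status, so risks in the source population cannot be estimated directly — relative risk is not valid here. The odds ratio is the appropriate measure.
OR = (a·d)/(b·c) = (197 × 36) / (28 × 44) = 7092 / 1232 = 5.75649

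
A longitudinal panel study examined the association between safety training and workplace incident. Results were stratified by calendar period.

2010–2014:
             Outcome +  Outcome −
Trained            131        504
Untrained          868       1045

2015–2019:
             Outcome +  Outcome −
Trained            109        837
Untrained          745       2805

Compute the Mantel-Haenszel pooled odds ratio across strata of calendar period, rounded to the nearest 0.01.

OR_MH = Σ(aᵢdᵢ/nᵢ) / Σ(bᵢcᵢ/nᵢ), where nᵢ is the stratum total.
Stratum 1 (2010–2014): n = 2548; a·d/n = 131·1045/2548 = 53.7265; b·c/n = 504·868/2548 = 171.6923
Stratum 2 (2015–2019): n = 4496; a·d/n = 109·2805/4496 = 68.0038; b·c/n = 837·745/4496 = 138.6933
OR_MH = (53.7265 + 68.0038) / (171.6923 + 138.6933) = 121.7302 / 310.3856 = 0.39219

0.39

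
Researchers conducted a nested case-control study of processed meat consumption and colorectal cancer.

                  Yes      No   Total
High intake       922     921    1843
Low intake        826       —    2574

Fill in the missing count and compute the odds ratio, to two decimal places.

2.12

The missing cell is in the unexposed row: 2574 − 826 = 1748.
So a = 922, b = 921, c = 826, d = 1748.
OR = (a·d)/(b·c) = (922 × 1748) / (921 × 826) = 1611656 / 760746 = 2.11852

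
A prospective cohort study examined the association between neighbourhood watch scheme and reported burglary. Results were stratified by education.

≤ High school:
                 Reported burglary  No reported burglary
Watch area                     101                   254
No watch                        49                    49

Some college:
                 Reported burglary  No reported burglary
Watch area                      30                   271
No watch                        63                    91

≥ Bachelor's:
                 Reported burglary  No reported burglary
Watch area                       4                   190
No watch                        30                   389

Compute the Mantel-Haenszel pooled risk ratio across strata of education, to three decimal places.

RR_MH = Σ(aᵢ·n₀ᵢ/nᵢ) / Σ(cᵢ·n₁ᵢ/nᵢ), with n₁ᵢ = aᵢ+bᵢ (exposed), n₀ᵢ = cᵢ+dᵢ (unexposed), nᵢ = n₁ᵢ+n₀ᵢ.
Stratum 1 (≤ High school): n₁ = 355, n₀ = 98, n = 453; a·n₀/n = 101·98/453 = 21.8499; c·n₁/n = 49·355/453 = 38.3996
Stratum 2 (Some college): n₁ = 301, n₀ = 154, n = 455; a·n₀/n = 30·154/455 = 10.1538; c·n₁/n = 63·301/455 = 41.6769
Stratum 3 (≥ Bachelor's): n₁ = 194, n₀ = 419, n = 613; a·n₀/n = 4·419/613 = 2.7341; c·n₁/n = 30·194/613 = 9.4943
RR_MH = (21.8499 + 10.1538 + 2.7341) / (38.3996 + 41.6769 + 9.4943) = 34.7378 / 89.5708 = 0.38783

0.388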